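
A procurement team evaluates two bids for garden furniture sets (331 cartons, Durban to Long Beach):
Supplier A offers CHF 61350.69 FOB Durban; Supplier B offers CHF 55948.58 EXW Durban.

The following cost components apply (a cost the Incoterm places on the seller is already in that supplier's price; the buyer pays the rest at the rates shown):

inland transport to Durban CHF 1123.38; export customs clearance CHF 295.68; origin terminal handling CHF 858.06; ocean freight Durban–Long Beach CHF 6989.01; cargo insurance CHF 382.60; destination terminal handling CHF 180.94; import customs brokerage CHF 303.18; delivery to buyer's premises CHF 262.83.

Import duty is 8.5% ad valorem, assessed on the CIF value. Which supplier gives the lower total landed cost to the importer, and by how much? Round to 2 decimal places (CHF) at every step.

Supplier A (FOB):
CIF value = FOB price + freight + insurance = 61350.69 + 6989.01 + 382.60 = 68722.30
Import duty = 68722.30 × 8.5% = 5841.40
Buyer bears (A): 6989.01 + 382.60 + 180.94 + 303.18 + 262.83 = 8118.56
Landed cost (A) = invoice 61350.69 + 8118.56 + duty 5841.40 = 75310.65
Supplier B (EXW):
CIF value = EXW price + inland to port + export clearance + origin terminal + freight + insurance = 55948.58 + 1123.38 + 295.68 + 858.06 + 6989.01 + 382.60 = 65597.31
Import duty = 65597.31 × 8.5% = 5575.77
Buyer bears (B): 1123.38 + 295.68 + 858.06 + 6989.01 + 382.60 + 180.94 + 303.18 + 262.83 = 10395.68
Landed cost (B) = invoice 55948.58 + 10395.68 + duty 5575.77 = 71920.03
Difference = |75310.65 − 71920.03| = 3390.62

Supplier B is cheaper by CHF 3390.62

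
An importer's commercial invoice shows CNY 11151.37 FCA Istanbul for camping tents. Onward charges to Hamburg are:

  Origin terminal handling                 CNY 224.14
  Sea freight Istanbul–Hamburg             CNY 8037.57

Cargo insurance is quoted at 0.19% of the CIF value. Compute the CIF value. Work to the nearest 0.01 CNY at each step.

Let C be the CIF value. C = FCA price + pre-shipment costs + freight + 0.19% × C
C − 0.19% × C = 11151.37 + 224.14 + 8037.57
0.9981 × C = 19413.08
C = 19413.08 / 0.9981 = 19450.04
Insurance premium = 0.19% × 19450.04 = 36.96

CIF value: CNY 19450.04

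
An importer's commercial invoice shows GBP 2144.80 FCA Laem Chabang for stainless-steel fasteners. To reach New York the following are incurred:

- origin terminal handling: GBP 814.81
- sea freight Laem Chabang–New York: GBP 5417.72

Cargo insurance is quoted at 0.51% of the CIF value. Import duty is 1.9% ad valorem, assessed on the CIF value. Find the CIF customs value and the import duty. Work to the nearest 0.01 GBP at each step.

Let C be the CIF value. C = FCA price + pre-shipment costs + freight + 0.51% × C
C − 0.51% × C = 2144.80 + 814.81 + 5417.72
0.9949 × C = 8377.33
C = 8377.33 / 0.9949 = 8420.27
Insurance premium = 0.51% × 8420.27 = 42.94
Import duty = 8420.27 × 1.9% = 159.99

CIF value: GBP 8420.27; import duty: GBP 159.99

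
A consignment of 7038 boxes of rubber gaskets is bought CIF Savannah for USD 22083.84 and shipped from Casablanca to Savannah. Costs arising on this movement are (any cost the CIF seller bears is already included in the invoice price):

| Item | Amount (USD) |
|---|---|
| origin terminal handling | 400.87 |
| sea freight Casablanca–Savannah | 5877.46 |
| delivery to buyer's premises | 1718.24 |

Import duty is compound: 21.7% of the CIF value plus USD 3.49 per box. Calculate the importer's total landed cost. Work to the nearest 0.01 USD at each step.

Total landed cost: USD 53156.89

CIF: the seller pays costs through ocean freight and marine insurance to the destination port.
Already in the invoice (seller's account under CIF): origin terminal, freight — exclude.
The CIF price already equals the CIF value: 22083.84
Ad valorem component: 22083.84 × 21.7% = 4792.19
Specific component: 7038 × 3.49 = 24562.62
Import duty = 4792.19 + 24562.62 = 29354.81
Buyer bears: delivery 1718.24 + duty 29354.81 = 31073.05
Landed cost = invoice 22083.84 + 31073.05 = 53156.89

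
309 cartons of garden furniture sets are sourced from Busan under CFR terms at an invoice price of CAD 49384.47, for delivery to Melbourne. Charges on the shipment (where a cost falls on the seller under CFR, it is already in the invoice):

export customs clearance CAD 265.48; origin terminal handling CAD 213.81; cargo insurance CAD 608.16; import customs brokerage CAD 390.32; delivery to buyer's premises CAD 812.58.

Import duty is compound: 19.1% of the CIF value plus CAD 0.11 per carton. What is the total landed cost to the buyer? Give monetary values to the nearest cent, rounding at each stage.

CFR: the seller pays costs through ocean freight to the destination port, but not insurance.
Already in the invoice (seller's account under CFR): export clearance, origin terminal — exclude.
CIF value = CFR price + insurance = 49384.47 + 608.16 = 49992.63
Ad valorem component: 49992.63 × 19.1% = 9548.59
Specific component: 309 × 0.11 = 33.99
Import duty = 9548.59 + 33.99 = 9582.58
Buyer bears: insurance 608.16 + brokerage 390.32 + delivery 812.58 + duty 9582.58 = 11393.64
Landed cost = invoice 49384.47 + 11393.64 = 60778.11

Total landed cost: CAD 60778.11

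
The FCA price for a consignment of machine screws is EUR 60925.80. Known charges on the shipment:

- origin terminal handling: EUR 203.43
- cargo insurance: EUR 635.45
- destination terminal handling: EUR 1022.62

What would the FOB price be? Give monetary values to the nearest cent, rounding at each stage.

Not relevant to the conversion: destination terminal, insurance — on the buyer under both terms; not part of either seller's price.
From FCA to FOB, the seller additionally bears: origin terminal.
FOB price = 60925.80 + 203.43 = 61129.23

FOB price: EUR 61129.23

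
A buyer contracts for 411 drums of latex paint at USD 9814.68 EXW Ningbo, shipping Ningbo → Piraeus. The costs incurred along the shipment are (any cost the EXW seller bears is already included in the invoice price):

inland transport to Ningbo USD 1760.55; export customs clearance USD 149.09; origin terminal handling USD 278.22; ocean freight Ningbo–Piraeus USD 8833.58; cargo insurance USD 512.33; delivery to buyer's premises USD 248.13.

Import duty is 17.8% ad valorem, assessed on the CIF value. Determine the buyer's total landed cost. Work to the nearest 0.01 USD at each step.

Total landed cost: USD 25396.60

EXW: the seller makes goods available at their premises; the buyer bears all onward costs.
CIF value = EXW price + inland to port + export clearance + origin terminal + freight + insurance = 9814.68 + 1760.55 + 149.09 + 278.22 + 8833.58 + 512.33 = 21348.45
Import duty = 21348.45 × 17.8% = 3800.02
Buyer bears: inland to port 1760.55 + export clearance 149.09 + origin terminal 278.22 + freight 8833.58 + insurance 512.33 + delivery 248.13 + duty 3800.02 = 15581.92
Landed cost = invoice 9814.68 + 15581.92 = 25396.60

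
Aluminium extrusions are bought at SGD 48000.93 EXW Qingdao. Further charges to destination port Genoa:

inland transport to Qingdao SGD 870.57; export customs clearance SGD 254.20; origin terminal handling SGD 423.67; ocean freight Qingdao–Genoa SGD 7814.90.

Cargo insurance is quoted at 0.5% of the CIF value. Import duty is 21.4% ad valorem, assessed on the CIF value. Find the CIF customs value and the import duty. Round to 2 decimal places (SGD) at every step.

Let C be the CIF value. C = EXW price + pre-shipment costs + freight + 0.5% × C
C − 0.5% × C = 48000.93 + 870.57 + 254.20 + 423.67 + 7814.90
0.995 × C = 57364.27
C = 57364.27 / 0.995 = 57652.53
Insurance premium = 0.5% × 57652.53 = 288.26
Import duty = 57652.53 × 21.4% = 12337.64

CIF value: SGD 57652.53; import duty: SGD 12337.64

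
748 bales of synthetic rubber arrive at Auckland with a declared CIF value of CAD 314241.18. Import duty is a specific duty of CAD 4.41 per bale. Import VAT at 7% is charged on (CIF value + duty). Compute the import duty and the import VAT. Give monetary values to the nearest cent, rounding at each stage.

Import duty = 748 × 4.41 = 3298.68
VAT base = CIF + duty = 314241.18 + 3298.68 = 317539.86
Import VAT = 317539.86 × 7% = 22227.79

Import duty: CAD 3298.68; import VAT: CAD 22227.79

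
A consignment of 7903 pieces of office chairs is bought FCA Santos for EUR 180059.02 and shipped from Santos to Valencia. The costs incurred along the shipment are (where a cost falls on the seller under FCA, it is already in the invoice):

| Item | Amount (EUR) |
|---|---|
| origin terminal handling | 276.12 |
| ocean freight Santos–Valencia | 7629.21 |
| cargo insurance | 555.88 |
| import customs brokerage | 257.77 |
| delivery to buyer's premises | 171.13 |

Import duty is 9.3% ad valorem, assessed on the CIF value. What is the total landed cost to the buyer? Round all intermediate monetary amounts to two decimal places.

Total landed cost: EUR 206481.51

FCA: the seller delivers export-cleared goods to the carrier; the buyer bears costs from that point.
CIF value = FCA price + origin terminal + freight + insurance = 180059.02 + 276.12 + 7629.21 + 555.88 = 188520.23
Import duty = 188520.23 × 9.3% = 17532.38
Buyer bears: origin terminal 276.12 + freight 7629.21 + insurance 555.88 + brokerage 257.77 + delivery 171.13 + duty 17532.38 = 26422.49
Landed cost = invoice 180059.02 + 26422.49 = 206481.51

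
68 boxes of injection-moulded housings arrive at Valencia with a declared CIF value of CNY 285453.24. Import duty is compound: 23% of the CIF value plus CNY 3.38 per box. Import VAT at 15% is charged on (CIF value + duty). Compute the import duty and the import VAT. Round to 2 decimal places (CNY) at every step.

Ad valorem component: 285453.24 × 23% = 65654.25
Specific component: 68 × 3.38 = 229.84
Import duty = 65654.25 + 229.84 = 65884.09
VAT base = CIF + duty = 285453.24 + 65884.09 = 351337.33
Import VAT = 351337.33 × 15% = 52700.60

Import duty: CNY 65884.09; import VAT: CNY 52700.60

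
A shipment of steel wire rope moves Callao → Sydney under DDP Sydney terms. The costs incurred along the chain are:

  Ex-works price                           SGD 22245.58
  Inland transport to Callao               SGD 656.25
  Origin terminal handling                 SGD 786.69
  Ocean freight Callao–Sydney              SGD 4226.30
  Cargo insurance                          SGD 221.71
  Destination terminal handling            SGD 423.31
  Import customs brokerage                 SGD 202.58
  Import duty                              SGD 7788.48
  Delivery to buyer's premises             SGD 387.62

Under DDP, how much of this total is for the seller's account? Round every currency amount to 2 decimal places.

DDP: the seller bears all costs including import duty.
Seller's account: goods 22245.58 + inland to port 656.25 + origin terminal 786.69 + freight 4226.30 + insurance 221.71 + destination terminal 423.31 + brokerage 202.58 + duty 7788.48 + delivery 387.62 = 36938.52
Buyer's account: 0.00

Seller's account: SGD 36938.52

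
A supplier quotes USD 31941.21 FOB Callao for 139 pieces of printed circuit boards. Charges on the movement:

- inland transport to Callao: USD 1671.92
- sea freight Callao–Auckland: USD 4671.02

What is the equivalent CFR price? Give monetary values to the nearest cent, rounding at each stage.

Not relevant to the conversion: inland to port — on the seller under both FOB and CFR; already in the FOB price and stays in the CFR price.
From FOB to CFR, the seller additionally bears: freight.
CFR price = 31941.21 + 4671.02 = 36612.23

CFR price: USD 36612.23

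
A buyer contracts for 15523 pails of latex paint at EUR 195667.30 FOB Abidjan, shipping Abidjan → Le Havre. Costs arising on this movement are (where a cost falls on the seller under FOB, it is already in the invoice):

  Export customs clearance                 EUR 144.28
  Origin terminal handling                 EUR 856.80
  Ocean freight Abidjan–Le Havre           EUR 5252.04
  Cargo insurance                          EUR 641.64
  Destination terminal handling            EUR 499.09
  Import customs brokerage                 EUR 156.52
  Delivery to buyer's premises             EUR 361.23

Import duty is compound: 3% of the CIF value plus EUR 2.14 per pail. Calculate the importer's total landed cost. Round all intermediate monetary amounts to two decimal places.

Total landed cost: EUR 241843.87

FOB: the seller bears costs until goods are on board at the origin port; the buyer bears freight, insurance and all costs thereafter.
Already in the invoice (seller's account under FOB): export clearance, origin terminal — exclude.
CIF value = FOB price + freight + insurance = 195667.30 + 5252.04 + 641.64 = 201560.98
Ad valorem component: 201560.98 × 3% = 6046.83
Specific component: 15523 × 2.14 = 33219.22
Import duty = 6046.83 + 33219.22 = 39266.05
Buyer bears: freight 5252.04 + insurance 641.64 + destination terminal 499.09 + brokerage 156.52 + delivery 361.23 + duty 39266.05 = 46176.57
Landed cost = invoice 195667.30 + 46176.57 = 241843.87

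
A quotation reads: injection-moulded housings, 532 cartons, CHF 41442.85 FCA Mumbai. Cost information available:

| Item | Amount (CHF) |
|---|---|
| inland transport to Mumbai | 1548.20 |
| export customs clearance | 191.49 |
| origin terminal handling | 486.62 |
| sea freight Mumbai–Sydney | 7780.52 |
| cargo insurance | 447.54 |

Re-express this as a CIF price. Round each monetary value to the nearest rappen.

Not relevant to the conversion: export clearance, inland to port — on the seller under both FCA and CIF; already in the FCA price and stays in the CIF price.
From FCA to CIF, the seller additionally bears: origin terminal, freight, insurance.
CIF price = 41442.85 + 486.62 + 7780.52 + 447.54 = 50157.53

CIF price: CHF 50157.53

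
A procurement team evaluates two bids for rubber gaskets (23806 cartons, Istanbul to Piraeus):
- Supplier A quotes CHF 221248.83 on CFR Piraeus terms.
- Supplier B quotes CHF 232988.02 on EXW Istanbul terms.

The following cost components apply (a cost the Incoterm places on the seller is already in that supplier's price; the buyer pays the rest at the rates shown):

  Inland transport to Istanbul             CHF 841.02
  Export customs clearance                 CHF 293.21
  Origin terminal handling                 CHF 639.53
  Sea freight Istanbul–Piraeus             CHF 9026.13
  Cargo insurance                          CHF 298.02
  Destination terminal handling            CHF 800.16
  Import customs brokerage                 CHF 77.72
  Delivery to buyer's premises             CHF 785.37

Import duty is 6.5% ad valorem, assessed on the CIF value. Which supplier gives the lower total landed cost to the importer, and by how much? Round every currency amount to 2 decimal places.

Supplier A (CFR):
CIF value = CFR price + insurance = 221248.83 + 298.02 = 221546.85
Import duty = 221546.85 × 6.5% = 14400.55
Buyer bears (A): 298.02 + 800.16 + 77.72 + 785.37 = 1961.27
Landed cost (A) = invoice 221248.83 + 1961.27 + duty 14400.55 = 237610.65
Supplier B (EXW):
CIF value = EXW price + inland to port + export clearance + origin terminal + freight + insurance = 232988.02 + 841.02 + 293.21 + 639.53 + 9026.13 + 298.02 = 244085.93
Import duty = 244085.93 × 6.5% = 15865.59
Buyer bears (B): 841.02 + 293.21 + 639.53 + 9026.13 + 298.02 + 800.16 + 77.72 + 785.37 = 12761.16
Landed cost (B) = invoice 232988.02 + 12761.16 + duty 15865.59 = 261614.77
Difference = |237610.65 − 261614.77| = 24004.12

Supplier A is cheaper by CHF 24004.12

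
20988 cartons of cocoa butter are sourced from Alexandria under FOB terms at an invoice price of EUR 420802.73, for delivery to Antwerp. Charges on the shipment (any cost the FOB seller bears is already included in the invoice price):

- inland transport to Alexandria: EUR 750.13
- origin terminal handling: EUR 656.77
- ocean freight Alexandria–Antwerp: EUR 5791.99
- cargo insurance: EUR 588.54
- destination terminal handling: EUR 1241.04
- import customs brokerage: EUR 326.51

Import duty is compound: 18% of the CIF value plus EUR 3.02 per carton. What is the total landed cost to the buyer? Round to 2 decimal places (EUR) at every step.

FOB: the seller bears costs until goods are on board at the origin port; the buyer bears freight, insurance and all costs thereafter.
Already in the invoice (seller's account under FOB): inland to port, origin terminal — exclude.
CIF value = FOB price + freight + insurance = 420802.73 + 5791.99 + 588.54 = 427183.26
Ad valorem component: 427183.26 × 18% = 76892.99
Specific component: 20988 × 3.02 = 63383.76
Import duty = 76892.99 + 63383.76 = 140276.75
Buyer bears: freight 5791.99 + insurance 588.54 + destination terminal 1241.04 + brokerage 326.51 + duty 140276.75 = 148224.83
Landed cost = invoice 420802.73 + 148224.83 = 569027.56

Total landed cost: EUR 569027.56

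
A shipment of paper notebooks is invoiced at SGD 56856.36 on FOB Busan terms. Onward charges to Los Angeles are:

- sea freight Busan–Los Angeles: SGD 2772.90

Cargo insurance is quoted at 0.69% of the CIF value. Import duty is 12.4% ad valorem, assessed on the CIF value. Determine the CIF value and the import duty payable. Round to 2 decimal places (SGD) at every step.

Let C be the CIF value. C = FOB price + freight + 0.69% × C
C − 0.69% × C = 56856.36 + 2772.90
0.9931 × C = 59629.26
C = 59629.26 / 0.9931 = 60043.56
Insurance premium = 0.69% × 60043.56 = 414.30
Import duty = 60043.56 × 12.4% = 7445.40

CIF value: SGD 60043.56; import duty: SGD 7445.40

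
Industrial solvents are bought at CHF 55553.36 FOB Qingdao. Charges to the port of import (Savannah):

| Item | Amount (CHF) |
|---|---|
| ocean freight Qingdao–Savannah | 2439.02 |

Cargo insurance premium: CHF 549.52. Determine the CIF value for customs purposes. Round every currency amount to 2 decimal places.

CIF = FOB price + freight + insurance
CIF = 55553.36 + 2439.02 + 549.52 = 58541.90

CIF value: CHF 58541.90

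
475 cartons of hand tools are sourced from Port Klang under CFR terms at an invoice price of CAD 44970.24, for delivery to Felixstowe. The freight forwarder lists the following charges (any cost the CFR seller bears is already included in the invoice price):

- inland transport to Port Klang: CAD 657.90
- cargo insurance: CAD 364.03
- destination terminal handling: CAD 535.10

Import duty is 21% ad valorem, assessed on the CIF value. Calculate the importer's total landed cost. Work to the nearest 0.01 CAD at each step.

CFR: the seller pays costs through ocean freight to the destination port, but not insurance.
Already in the invoice (seller's account under CFR): inland to port — exclude.
CIF value = CFR price + insurance = 44970.24 + 364.03 = 45334.27
Import duty = 45334.27 × 21% = 9520.20
Buyer bears: insurance 364.03 + destination terminal 535.10 + duty 9520.20 = 10419.33
Landed cost = invoice 44970.24 + 10419.33 = 55389.57

Total landed cost: CAD 55389.57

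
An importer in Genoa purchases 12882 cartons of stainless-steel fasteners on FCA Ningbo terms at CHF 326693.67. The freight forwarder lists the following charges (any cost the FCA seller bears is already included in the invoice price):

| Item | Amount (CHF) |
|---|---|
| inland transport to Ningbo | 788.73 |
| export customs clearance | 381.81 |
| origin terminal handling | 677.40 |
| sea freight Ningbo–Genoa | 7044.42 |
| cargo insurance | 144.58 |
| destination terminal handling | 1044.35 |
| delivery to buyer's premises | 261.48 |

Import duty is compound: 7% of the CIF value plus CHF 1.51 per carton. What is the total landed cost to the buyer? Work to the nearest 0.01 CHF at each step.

Total landed cost: CHF 378736.92

FCA: the seller delivers export-cleared goods to the carrier; the buyer bears costs from that point.
Already in the invoice (seller's account under FCA): inland to port, export clearance — exclude.
CIF value = FCA price + origin terminal + freight + insurance = 326693.67 + 677.40 + 7044.42 + 144.58 = 334560.07
Ad valorem component: 334560.07 × 7% = 23419.20
Specific component: 12882 × 1.51 = 19451.82
Import duty = 23419.20 + 19451.82 = 42871.02
Buyer bears: origin terminal 677.40 + freight 7044.42 + insurance 144.58 + destination terminal 1044.35 + delivery 261.48 + duty 42871.02 = 52043.25
Landed cost = invoice 326693.67 + 52043.25 = 378736.92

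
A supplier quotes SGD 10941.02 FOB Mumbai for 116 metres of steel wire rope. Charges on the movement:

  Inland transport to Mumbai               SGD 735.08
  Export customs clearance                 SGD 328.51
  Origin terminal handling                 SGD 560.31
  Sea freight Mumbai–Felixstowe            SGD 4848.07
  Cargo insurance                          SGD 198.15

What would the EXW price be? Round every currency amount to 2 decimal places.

Not relevant to the conversion: freight, insurance — on the buyer under both terms; not part of either seller's price.
From FOB to EXW, the seller no longer bears: inland to port, export clearance, origin terminal.
EXW price = 10941.02 − 735.08 − 328.51 − 560.31 = 9317.12

EXW price: SGD 9317.12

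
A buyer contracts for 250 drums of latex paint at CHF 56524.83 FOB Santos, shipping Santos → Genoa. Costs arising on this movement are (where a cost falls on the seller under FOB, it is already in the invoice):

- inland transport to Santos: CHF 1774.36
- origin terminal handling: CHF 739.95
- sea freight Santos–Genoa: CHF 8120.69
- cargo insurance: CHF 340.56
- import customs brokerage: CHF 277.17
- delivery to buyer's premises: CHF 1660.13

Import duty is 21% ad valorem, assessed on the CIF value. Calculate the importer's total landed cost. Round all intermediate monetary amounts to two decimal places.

Total landed cost: CHF 80570.46

FOB: the seller bears costs until goods are on board at the origin port; the buyer bears freight, insurance and all costs thereafter.
Already in the invoice (seller's account under FOB): inland to port, origin terminal — exclude.
CIF value = FOB price + freight + insurance = 56524.83 + 8120.69 + 340.56 = 64986.08
Import duty = 64986.08 × 21% = 13647.08
Buyer bears: freight 8120.69 + insurance 340.56 + brokerage 277.17 + delivery 1660.13 + duty 13647.08 = 24045.63
Landed cost = invoice 56524.83 + 24045.63 = 80570.46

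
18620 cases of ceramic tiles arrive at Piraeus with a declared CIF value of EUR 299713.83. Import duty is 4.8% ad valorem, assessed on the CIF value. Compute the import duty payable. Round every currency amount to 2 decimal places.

Import duty: EUR 14386.26

Import duty = 299713.83 × 4.8% = 14386.26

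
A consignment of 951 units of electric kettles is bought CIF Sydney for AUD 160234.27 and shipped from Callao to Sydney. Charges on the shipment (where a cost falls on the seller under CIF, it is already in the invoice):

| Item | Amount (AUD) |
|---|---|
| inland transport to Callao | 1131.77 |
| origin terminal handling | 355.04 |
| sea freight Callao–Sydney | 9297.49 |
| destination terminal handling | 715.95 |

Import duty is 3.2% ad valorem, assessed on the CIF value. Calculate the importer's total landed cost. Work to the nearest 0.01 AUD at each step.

Total landed cost: AUD 166077.72

CIF: the seller pays costs through ocean freight and marine insurance to the destination port.
Already in the invoice (seller's account under CIF): inland to port, origin terminal, freight — exclude.
The CIF price already equals the CIF value: 160234.27
Import duty = 160234.27 × 3.2% = 5127.50
Buyer bears: destination terminal 715.95 + duty 5127.50 = 5843.45
Landed cost = invoice 160234.27 + 5843.45 = 166077.72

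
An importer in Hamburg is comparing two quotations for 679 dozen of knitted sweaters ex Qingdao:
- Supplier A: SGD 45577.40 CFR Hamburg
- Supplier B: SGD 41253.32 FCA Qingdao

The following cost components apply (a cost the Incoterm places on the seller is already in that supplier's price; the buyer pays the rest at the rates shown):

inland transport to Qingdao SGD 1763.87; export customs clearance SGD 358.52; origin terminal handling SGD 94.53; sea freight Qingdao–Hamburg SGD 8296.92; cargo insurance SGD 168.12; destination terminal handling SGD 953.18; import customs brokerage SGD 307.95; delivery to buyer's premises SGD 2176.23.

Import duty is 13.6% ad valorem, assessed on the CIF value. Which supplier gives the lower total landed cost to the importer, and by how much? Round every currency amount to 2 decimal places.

Supplier A (CFR):
CIF value = CFR price + insurance = 45577.40 + 168.12 = 45745.52
Import duty = 45745.52 × 13.6% = 6221.39
Buyer bears (A): 168.12 + 953.18 + 307.95 + 2176.23 = 3605.48
Landed cost (A) = invoice 45577.40 + 3605.48 + duty 6221.39 = 55404.27
Supplier B (FCA):
CIF value = FCA price + origin terminal + freight + insurance = 41253.32 + 94.53 + 8296.92 + 168.12 = 49812.89
Import duty = 49812.89 × 13.6% = 6774.55
Buyer bears (B): 94.53 + 8296.92 + 168.12 + 953.18 + 307.95 + 2176.23 = 11996.93
Landed cost (B) = invoice 41253.32 + 11996.93 + duty 6774.55 = 60024.80
Difference = |55404.27 − 60024.80| = 4620.53

Supplier A is cheaper by SGD 4620.53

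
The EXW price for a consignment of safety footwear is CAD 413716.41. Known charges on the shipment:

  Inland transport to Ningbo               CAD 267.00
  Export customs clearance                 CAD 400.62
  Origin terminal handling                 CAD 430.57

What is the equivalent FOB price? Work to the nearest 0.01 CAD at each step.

From EXW to FOB, the seller additionally bears: inland to port, export clearance, origin terminal.
FOB price = 413716.41 + 267.00 + 400.62 + 430.57 = 414814.60

FOB price: CAD 414814.60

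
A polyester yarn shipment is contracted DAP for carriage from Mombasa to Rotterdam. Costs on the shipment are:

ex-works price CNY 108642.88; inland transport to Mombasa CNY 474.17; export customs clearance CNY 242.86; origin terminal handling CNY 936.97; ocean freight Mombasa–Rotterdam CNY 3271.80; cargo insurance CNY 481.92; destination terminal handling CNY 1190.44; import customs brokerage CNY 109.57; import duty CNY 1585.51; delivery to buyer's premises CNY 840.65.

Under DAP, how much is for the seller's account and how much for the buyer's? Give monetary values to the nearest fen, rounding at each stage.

Seller: CNY 116081.69; buyer: CNY 1695.08

DAP: the seller bears all costs to the named destination except import duty and clearance.
Seller's account: goods 108642.88 + inland to port 474.17 + export clearance 242.86 + origin terminal 936.97 + freight 3271.80 + insurance 481.92 + destination terminal 1190.44 + delivery 840.65 = 116081.69
Buyer's account: brokerage 109.57 + duty 1585.51 = 1695.08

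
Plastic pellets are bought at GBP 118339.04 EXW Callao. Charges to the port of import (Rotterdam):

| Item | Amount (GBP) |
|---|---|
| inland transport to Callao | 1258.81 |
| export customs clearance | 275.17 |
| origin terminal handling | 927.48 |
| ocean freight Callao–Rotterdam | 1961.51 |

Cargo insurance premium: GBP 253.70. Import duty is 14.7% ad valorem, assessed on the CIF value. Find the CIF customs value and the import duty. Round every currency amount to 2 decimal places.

CIF value: GBP 123015.71; import duty: GBP 18083.31

CIF = EXW price + pre-shipment costs + freight + insurance
CIF = 118339.04 + 1258.81 + 275.17 + 927.48 + 1961.51 + 253.70 = 123015.71
Import duty = 123015.71 × 14.7% = 18083.31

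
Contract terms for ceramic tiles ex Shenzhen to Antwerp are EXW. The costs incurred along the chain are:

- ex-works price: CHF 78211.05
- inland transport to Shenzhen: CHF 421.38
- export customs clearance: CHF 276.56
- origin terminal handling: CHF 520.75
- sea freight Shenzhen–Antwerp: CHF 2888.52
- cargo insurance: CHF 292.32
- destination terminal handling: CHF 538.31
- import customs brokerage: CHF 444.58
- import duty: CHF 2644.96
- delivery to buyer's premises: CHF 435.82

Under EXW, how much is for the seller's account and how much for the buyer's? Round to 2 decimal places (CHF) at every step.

Seller: CHF 78211.05; buyer: CHF 8463.20

EXW: the seller makes goods available at their premises; the buyer bears all onward costs.
Seller's account: goods 78211.05 = 78211.05
Buyer's account: inland to port 421.38 + export clearance 276.56 + origin terminal 520.75 + freight 2888.52 + insurance 292.32 + destination terminal 538.31 + brokerage 444.58 + duty 2644.96 + delivery 435.82 = 8463.20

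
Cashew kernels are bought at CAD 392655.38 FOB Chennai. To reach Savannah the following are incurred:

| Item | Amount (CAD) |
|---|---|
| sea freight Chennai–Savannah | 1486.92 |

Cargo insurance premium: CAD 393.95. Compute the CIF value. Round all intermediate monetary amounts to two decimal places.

CIF = FOB price + freight + insurance
CIF = 392655.38 + 1486.92 + 393.95 = 394536.25

CIF value: CAD 394536.25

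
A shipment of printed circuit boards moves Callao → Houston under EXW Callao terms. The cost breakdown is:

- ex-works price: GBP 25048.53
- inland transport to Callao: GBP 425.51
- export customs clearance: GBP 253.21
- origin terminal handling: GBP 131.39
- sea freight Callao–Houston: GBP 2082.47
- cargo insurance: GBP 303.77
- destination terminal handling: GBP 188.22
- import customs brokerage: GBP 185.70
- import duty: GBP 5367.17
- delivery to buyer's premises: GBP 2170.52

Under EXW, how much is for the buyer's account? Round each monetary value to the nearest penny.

Buyer's account: GBP 11107.96

EXW: the seller makes goods available at their premises; the buyer bears all onward costs.
Seller's account: goods 25048.53 = 25048.53
Buyer's account: inland to port 425.51 + export clearance 253.21 + origin terminal 131.39 + freight 2082.47 + insurance 303.77 + destination terminal 188.22 + brokerage 185.70 + duty 5367.17 + delivery 2170.52 = 11107.96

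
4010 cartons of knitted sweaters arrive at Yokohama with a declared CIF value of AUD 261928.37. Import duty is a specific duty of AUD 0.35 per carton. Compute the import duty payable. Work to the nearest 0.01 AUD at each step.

Import duty = 4010 × 0.35 = 1403.50

Import duty: AUD 1403.50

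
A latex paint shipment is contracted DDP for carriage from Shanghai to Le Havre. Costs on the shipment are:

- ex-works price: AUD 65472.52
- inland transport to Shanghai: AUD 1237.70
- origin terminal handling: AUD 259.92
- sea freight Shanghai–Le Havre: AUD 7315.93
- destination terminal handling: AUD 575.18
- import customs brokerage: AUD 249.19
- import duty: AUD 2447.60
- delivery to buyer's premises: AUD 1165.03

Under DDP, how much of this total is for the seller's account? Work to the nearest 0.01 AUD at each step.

DDP: the seller bears all costs including import duty.
Seller's account: goods 65472.52 + inland to port 1237.70 + origin terminal 259.92 + freight 7315.93 + destination terminal 575.18 + brokerage 249.19 + duty 2447.60 + delivery 1165.03 = 78723.07
Buyer's account: 0.00

Seller's account: AUD 78723.07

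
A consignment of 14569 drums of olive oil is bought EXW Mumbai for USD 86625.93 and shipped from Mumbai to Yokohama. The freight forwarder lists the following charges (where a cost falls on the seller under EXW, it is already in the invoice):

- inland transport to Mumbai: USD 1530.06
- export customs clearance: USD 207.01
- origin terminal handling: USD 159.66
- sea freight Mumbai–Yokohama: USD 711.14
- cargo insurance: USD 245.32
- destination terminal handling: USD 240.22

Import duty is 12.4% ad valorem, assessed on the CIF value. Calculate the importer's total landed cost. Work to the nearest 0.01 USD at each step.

EXW: the seller makes goods available at their premises; the buyer bears all onward costs.
CIF value = EXW price + inland to port + export clearance + origin terminal + freight + insurance = 86625.93 + 1530.06 + 207.01 + 159.66 + 711.14 + 245.32 = 89479.12
Import duty = 89479.12 × 12.4% = 11095.41
Buyer bears: inland to port 1530.06 + export clearance 207.01 + origin terminal 159.66 + freight 711.14 + insurance 245.32 + destination terminal 240.22 + duty 11095.41 = 14188.82
Landed cost = invoice 86625.93 + 14188.82 = 100814.75

Total landed cost: USD 100814.75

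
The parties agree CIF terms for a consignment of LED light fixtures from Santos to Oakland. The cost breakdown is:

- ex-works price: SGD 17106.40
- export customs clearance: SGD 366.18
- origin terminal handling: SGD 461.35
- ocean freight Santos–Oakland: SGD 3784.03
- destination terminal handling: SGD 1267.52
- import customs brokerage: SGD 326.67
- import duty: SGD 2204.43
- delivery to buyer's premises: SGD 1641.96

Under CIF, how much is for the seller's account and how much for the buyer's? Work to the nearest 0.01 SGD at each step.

Seller: SGD 21717.96; buyer: SGD 5440.58

CIF: the seller pays costs through ocean freight and marine insurance to the destination port.
Seller's account: goods 17106.40 + export clearance 366.18 + origin terminal 461.35 + freight 3784.03 = 21717.96
Buyer's account: destination terminal 1267.52 + brokerage 326.67 + duty 2204.43 + delivery 1641.96 = 5440.58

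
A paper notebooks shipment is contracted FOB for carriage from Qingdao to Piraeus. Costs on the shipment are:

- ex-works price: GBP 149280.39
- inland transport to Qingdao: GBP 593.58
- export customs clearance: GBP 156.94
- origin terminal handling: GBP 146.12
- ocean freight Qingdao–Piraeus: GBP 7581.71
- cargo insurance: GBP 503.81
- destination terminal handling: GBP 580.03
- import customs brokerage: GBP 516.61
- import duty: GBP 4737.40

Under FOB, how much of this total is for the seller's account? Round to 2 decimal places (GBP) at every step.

FOB: the seller bears costs until goods are on board at the origin port; the buyer bears freight, insurance and all costs thereafter.
Seller's account: goods 149280.39 + inland to port 593.58 + export clearance 156.94 + origin terminal 146.12 = 150177.03
Buyer's account: freight 7581.71 + insurance 503.81 + destination terminal 580.03 + brokerage 516.61 + duty 4737.40 = 13919.56

Seller's account: GBP 150177.03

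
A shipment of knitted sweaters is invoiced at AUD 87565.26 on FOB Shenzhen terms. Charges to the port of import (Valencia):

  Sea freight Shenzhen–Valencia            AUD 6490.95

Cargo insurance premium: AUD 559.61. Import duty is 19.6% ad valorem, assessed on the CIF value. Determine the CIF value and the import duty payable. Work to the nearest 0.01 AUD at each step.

CIF = FOB price + freight + insurance
CIF = 87565.26 + 6490.95 + 559.61 = 94615.82
Import duty = 94615.82 × 19.6% = 18544.70

CIF value: AUD 94615.82; import duty: AUD 18544.70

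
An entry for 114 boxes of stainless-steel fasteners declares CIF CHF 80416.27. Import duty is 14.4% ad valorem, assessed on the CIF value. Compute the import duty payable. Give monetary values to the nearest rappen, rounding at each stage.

Import duty = 80416.27 × 14.4% = 11579.94

Import duty: CHF 11579.94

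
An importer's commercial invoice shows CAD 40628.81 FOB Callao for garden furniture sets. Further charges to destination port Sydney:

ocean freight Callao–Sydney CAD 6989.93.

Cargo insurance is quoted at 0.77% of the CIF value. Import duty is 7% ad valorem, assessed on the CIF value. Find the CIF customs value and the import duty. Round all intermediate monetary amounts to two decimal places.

CIF value: CAD 47988.25; import duty: CAD 3359.18

Let C be the CIF value. C = FOB price + freight + 0.77% × C
C − 0.77% × C = 40628.81 + 6989.93
0.9923 × C = 47618.74
C = 47618.74 / 0.9923 = 47988.25
Insurance premium = 0.77% × 47988.25 = 369.51
Import duty = 47988.25 × 7% = 3359.18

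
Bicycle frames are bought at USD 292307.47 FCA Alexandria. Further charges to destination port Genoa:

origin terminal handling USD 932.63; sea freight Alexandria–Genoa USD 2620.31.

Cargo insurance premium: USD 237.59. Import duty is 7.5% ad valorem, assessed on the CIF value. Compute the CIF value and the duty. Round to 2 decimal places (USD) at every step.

CIF value: USD 296098.00; import duty: USD 22207.35

CIF = FCA price + pre-shipment costs + freight + insurance
CIF = 292307.47 + 932.63 + 2620.31 + 237.59 = 296098.00
Import duty = 296098.00 × 7.5% = 22207.35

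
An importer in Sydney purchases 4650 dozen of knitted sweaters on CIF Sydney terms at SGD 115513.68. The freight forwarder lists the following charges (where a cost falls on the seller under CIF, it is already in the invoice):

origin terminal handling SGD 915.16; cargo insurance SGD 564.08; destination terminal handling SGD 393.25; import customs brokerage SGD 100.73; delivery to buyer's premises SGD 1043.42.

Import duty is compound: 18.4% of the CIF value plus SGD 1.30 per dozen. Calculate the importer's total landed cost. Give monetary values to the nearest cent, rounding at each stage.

Total landed cost: SGD 144350.60

CIF: the seller pays costs through ocean freight and marine insurance to the destination port.
Already in the invoice (seller's account under CIF): origin terminal, insurance — exclude.
The CIF price already equals the CIF value: 115513.68
Ad valorem component: 115513.68 × 18.4% = 21254.52
Specific component: 4650 × 1.30 = 6045.00
Import duty = 21254.52 + 6045.00 = 27299.52
Buyer bears: destination terminal 393.25 + brokerage 100.73 + delivery 1043.42 + duty 27299.52 = 28836.92
Landed cost = invoice 115513.68 + 28836.92 = 144350.60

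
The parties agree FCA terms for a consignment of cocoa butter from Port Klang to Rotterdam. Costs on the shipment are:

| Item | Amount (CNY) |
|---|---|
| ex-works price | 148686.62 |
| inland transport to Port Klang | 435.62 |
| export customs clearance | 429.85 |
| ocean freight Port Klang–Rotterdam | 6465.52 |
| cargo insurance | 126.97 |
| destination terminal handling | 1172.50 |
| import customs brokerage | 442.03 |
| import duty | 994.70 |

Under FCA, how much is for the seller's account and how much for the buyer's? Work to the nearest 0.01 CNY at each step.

FCA: the seller delivers export-cleared goods to the carrier; the buyer bears costs from that point.
Seller's account: goods 148686.62 + inland to port 435.62 + export clearance 429.85 = 149552.09
Buyer's account: freight 6465.52 + insurance 126.97 + destination terminal 1172.50 + brokerage 442.03 + duty 994.70 = 9201.72

Seller: CNY 149552.09; buyer: CNY 9201.72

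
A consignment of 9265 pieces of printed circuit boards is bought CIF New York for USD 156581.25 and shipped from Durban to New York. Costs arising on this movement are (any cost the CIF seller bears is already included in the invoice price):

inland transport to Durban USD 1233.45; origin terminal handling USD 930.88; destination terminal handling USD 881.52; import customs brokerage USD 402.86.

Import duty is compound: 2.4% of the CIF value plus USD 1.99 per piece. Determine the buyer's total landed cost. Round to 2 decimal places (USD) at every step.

Total landed cost: USD 180060.93

CIF: the seller pays costs through ocean freight and marine insurance to the destination port.
Already in the invoice (seller's account under CIF): inland to port, origin terminal — exclude.
The CIF price already equals the CIF value: 156581.25
Ad valorem component: 156581.25 × 2.4% = 3757.95
Specific component: 9265 × 1.99 = 18437.35
Import duty = 3757.95 + 18437.35 = 22195.30
Buyer bears: destination terminal 881.52 + brokerage 402.86 + duty 22195.30 = 23479.68
Landed cost = invoice 156581.25 + 23479.68 = 180060.93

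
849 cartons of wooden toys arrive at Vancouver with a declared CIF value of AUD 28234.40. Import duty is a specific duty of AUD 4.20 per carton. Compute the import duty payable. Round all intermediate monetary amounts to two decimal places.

Import duty = 849 × 4.20 = 3565.80

Import duty: AUD 3565.80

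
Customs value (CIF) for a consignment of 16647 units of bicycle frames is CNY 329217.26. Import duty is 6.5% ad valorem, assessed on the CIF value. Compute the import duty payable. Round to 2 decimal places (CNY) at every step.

Import duty = 329217.26 × 6.5% = 21399.12

Import duty: CNY 21399.12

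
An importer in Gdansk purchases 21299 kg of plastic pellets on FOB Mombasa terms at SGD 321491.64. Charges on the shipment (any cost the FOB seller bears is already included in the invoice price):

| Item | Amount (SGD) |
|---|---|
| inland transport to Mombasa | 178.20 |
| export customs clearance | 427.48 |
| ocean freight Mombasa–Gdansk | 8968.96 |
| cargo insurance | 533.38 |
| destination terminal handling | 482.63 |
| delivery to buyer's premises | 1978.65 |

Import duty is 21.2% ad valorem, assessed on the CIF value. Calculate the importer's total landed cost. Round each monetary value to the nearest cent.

FOB: the seller bears costs until goods are on board at the origin port; the buyer bears freight, insurance and all costs thereafter.
Already in the invoice (seller's account under FOB): inland to port, export clearance — exclude.
CIF value = FOB price + freight + insurance = 321491.64 + 8968.96 + 533.38 = 330993.98
Import duty = 330993.98 × 21.2% = 70170.72
Buyer bears: freight 8968.96 + insurance 533.38 + destination terminal 482.63 + delivery 1978.65 + duty 70170.72 = 82134.34
Landed cost = invoice 321491.64 + 82134.34 = 403625.98

Total landed cost: SGD 403625.98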